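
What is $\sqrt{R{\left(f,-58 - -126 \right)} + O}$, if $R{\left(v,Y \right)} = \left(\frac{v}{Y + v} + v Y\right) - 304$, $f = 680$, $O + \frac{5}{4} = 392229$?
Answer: $\frac{\sqrt{212071695}}{22} \approx 661.94$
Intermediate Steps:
$O = \frac{1568911}{4}$ ($O = - \frac{5}{4} + 392229 = \frac{1568911}{4} \approx 3.9223 \cdot 10^{5}$)
$R{\left(v,Y \right)} = -304 + Y v + \frac{v}{Y + v}$ ($R{\left(v,Y \right)} = \left(\frac{v}{Y + v} + Y v\right) - 304 = \left(Y v + \frac{v}{Y + v}\right) - 304 = -304 + Y v + \frac{v}{Y + v}$)
$\sqrt{R{\left(f,-58 - -126 \right)} + O} = \sqrt{\frac{- 304 \left(-58 - -126\right) - 206040 + \left(-58 - -126\right) 680^{2} + 680 \left(-58 - -126\right)^{2}}{\left(-58 - -126\right) + 680} + \frac{1568911}{4}} = \sqrt{\frac{- 304 \left(-58 + 126\right) - 206040 + \left(-58 + 126\right) 462400 + 680 \left(-58 + 126\right)^{2}}{\left(-58 + 126\right) + 680} + \frac{1568911}{4}} = \sqrt{\frac{\left(-304\right) 68 - 206040 + 68 \cdot 462400 + 680 \cdot 68^{2}}{68 + 680} + \frac{1568911}{4}} = \sqrt{\frac{-20672 - 206040 + 31443200 + 680 \cdot 4624}{748} + \frac{1568911}{4}} = \sqrt{\frac{-20672 - 206040 + 31443200 + 3144320}{748} + \frac{1568911}{4}} = \sqrt{\frac{1}{748} \cdot 34360808 + \frac{1568911}{4}} = \sqrt{\frac{505306}{11} + \frac{1568911}{4}} = \sqrt{\frac{19279245}{44}} = \frac{\sqrt{212071695}}{22}$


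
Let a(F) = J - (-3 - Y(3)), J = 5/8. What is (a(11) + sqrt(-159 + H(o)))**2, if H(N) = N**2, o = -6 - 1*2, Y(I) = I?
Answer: -3271/64 + 53*I*sqrt(95)/4 ≈ -51.109 + 129.15*I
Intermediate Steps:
o = -8 (o = -6 - 2 = -8)
J = 5/8 (J = 5*(1/8) = 5/8 ≈ 0.62500)
a(F) = 53/8 (a(F) = 5/8 - (-3 - 1*3) = 5/8 - (-3 - 3) = 5/8 - 1*(-6) = 5/8 + 6 = 53/8)
(a(11) + sqrt(-159 + H(o)))**2 = (53/8 + sqrt(-159 + (-8)**2))**2 = (53/8 + sqrt(-159 + 64))**2 = (53/8 + sqrt(-95))**2 = (53/8 + I*sqrt(95))**2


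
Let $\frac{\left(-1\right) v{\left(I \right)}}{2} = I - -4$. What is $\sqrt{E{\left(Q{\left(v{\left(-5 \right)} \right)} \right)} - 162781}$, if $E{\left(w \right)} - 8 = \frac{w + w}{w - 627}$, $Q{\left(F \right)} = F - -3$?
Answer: $\frac{18 i \sqrt{48591262}}{311} \approx 403.45 i$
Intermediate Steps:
$v{\left(I \right)} = -8 - 2 I$ ($v{\left(I \right)} = - 2 \left(I - -4\right) = - 2 \left(I + 4\right) = - 2 \left(4 + I\right) = -8 - 2 I$)
$Q{\left(F \right)} = 3 + F$ ($Q{\left(F \right)} = F + 3 = 3 + F$)
$E{\left(w \right)} = 8 + \frac{2 w}{-627 + w}$ ($E{\left(w \right)} = 8 + \frac{w + w}{w - 627} = 8 + \frac{2 w}{-627 + w}$)
$\sqrt{E{\left(Q{\left(v{\left(-5 \right)} \right)} \right)} - 162781} = \sqrt{\frac{2 \left(-2508 + 5 \left(3 - -2\right)\right)}{-627 + \left(3 - -2\right)} - 162781} = \sqrt{\frac{2 \left(-2508 + 5 \left(3 + \left(-8 + 10\right)\right)\right)}{-627 + \left(3 + \left(-8 + 10\right)\right)} - 162781} = \sqrt{\frac{2 \left(-2508 + 5 \left(3 + 2\right)\right)}{-627 + \left(3 + 2\right)} - 162781} = \sqrt{\frac{2 \left(-2508 + 5 \cdot 5\right)}{-627 + 5} - 162781} = \sqrt{\frac{2 \left(-2508 + 25\right)}{-622} - 162781} = \sqrt{2 \left(- \frac{1}{622}\right) \left(-2483\right) - 162781} = \sqrt{\frac{2483}{311} - 162781} = \sqrt{- \frac{50622408}{311}} = \frac{18 i \sqrt{48591262}}{311}$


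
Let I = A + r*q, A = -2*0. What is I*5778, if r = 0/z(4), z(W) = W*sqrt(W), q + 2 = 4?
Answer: 0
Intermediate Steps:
q = 2 (q = -2 + 4 = 2)
z(W) = W**(3/2)
A = 0
r = 0 (r = 0/(4**(3/2)) = 0/8 = 0*(1/8) = 0)
I = 0 (I = 0 + 0*2 = 0 + 0 = 0)
I*5778 = 0*5778 = 0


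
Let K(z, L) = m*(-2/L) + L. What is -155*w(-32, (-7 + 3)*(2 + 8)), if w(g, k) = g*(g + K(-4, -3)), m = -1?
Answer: -530720/3 ≈ -1.7691e+5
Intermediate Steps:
K(z, L) = L + 2/L (K(z, L) = -(-2)/L + L = 2/L + L = L + 2/L)
w(g, k) = g*(-11/3 + g) (w(g, k) = g*(g + (-3 + 2/(-3))) = g*(g + (-3 + 2*(-⅓))) = g*(g + (-3 - ⅔)) = g*(g - 11/3) = g*(-11/3 + g))
-155*w(-32, (-7 + 3)*(2 + 8)) = -155*(-32)*(-11 + 3*(-32))/3 = -155*(-32)*(-11 - 96)/3 = -155*(-32)*(-107)/3 = -155*3424/3 = -530720/3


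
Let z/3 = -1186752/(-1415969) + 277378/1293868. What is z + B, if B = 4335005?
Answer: 3971034322595484257/916038489046 ≈ 4.3350e+6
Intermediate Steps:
z = 2892388629027/916038489046 (z = 3*(-1186752/(-1415969) + 277378/1293868) = 3*(-1186752*(-1/1415969) + 277378*(1/1293868)) = 3*(1186752/1415969 + 138689/646934) = 3*(964129543009/916038489046) = 2892388629027/916038489046 ≈ 3.1575)
z + B = 2892388629027/916038489046 + 4335005 = 3971034322595484257/916038489046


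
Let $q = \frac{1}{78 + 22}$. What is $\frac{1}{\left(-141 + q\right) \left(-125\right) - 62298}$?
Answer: $- \frac{4}{178697} \approx -2.2384 \cdot 10^{-5}$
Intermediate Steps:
$q = \frac{1}{100} \approx 0.01$
$\frac{1}{\left(-141 + q\right) \left(-125\right) - 62298} = \frac{1}{\left(-141 + \frac{1}{100}\right) \left(-125\right) - 62298} = \frac{1}{\left(- \frac{14099}{100}\right) \left(-125\right) - 62298} = \frac{1}{\frac{70495}{4} - 62298} = \frac{1}{- \frac{178697}{4}} = - \frac{4}{178697}$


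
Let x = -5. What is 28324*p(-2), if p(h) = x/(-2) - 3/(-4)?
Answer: 92053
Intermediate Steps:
p(h) = 13/4 (p(h) = -5/(-2) - 3/(-4) = -5*(-½) - 3*(-¼) = 5/2 + ¾ = 13/4)
28324*p(-2) = 28324*(13/4) = 92053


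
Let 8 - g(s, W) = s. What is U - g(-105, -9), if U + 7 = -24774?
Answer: -24894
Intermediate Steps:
U = -24781 (U = -7 - 24774 = -24781)
g(s, W) = 8 - s
U - g(-105, -9) = -24781 - (8 - 1*(-105)) = -24781 - (8 + 105) = -24781 - 1*113 = -24781 - 113 = -24894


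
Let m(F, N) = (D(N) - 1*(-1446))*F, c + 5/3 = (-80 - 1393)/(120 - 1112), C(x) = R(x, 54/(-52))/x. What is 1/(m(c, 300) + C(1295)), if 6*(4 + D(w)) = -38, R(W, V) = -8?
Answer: -11561760/3017534089 ≈ -0.0038315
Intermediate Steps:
D(w) = -31/3 (D(w) = -4 + (1/6)*(-38) = -4 - 19/3 = -31/3)
C(x) = -8/x
c = -541/2976 (c = -5/3 + (-80 - 1393)/(120 - 1112) = -5/3 - 1473/(-992) = -5/3 - 1473*(-1/992) = -5/3 + 1473/992 = -541/2976 ≈ -0.18179)
m(F, N) = 4307*F/3 (m(F, N) = (-31/3 - 1*(-1446))*F = (-31/3 + 1446)*F = 4307*F/3)
1/(m(c, 300) + C(1295)) = 1/((4307/3)*(-541/2976) - 8/1295) = 1/(-2330087/8928 - 8*1/1295) = 1/(-2330087/8928 - 8/1295) = 1/(-3017534089/11561760) = -11561760/3017534089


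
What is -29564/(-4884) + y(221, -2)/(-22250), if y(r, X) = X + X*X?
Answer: 82223654/13583625 ≈ 6.0531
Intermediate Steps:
y(r, X) = X + X**2
-29564/(-4884) + y(221, -2)/(-22250) = -29564/(-4884) - 2*(1 - 2)/(-22250) = -29564*(-1/4884) - 2*(-1)*(-1/22250) = 7391/1221 + 2*(-1/22250) = 7391/1221 - 1/11125 = 82223654/13583625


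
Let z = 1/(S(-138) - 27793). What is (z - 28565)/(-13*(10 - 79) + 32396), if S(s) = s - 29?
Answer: -798677401/930872280 ≈ -0.85799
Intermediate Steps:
S(s) = -29 + s
z = -1/27960 (z = 1/((-29 - 138) - 27793) = 1/(-167 - 27793) = 1/(-27960) = -1/27960 ≈ -3.5765e-5)
(z - 28565)/(-13*(10 - 79) + 32396) = (-1/27960 - 28565)/(-13*(10 - 79) + 32396) = -798677401/(27960*(-13*(-69) + 32396)) = -798677401/(27960*(897 + 32396)) = -798677401/27960/33293 = -798677401/27960*1/33293 = -798677401/930872280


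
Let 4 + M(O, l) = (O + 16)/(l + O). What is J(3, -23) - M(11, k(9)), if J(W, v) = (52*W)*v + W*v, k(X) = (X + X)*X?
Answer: -631996/173 ≈ -3653.2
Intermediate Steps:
k(X) = 2*X**2 (k(X) = (2*X)*X = 2*X**2)
J(W, v) = 53*W*v (J(W, v) = 52*W*v + W*v = 53*W*v)
M(O, l) = -4 + (16 + O)/(O + l) (M(O, l) = -4 + (O + 16)/(l + O) = -4 + (16 + O)/(O + l))
J(3, -23) - M(11, k(9)) = 53*3*(-23) - (16 - 8*9**2 - 3*11)/(11 + 2*9**2) = -3657 - (16 - 8*81 - 33)/(11 + 2*81) = -3657 - (16 - 4*162 - 33)/(11 + 162) = -3657 - (16 - 648 - 33)/173 = -3657 - (-665)/173 = -3657 - 1*(-665/173) = -3657 + 665/173 = -631996/173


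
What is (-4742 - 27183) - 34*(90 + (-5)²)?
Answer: -35835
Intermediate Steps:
(-4742 - 27183) - 34*(90 + (-5)²) = -31925 - 34*(90 + 25) = -31925 - 34*115 = -31925 - 3910 = -35835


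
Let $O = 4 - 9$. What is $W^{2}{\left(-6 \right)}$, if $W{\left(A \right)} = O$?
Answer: $25$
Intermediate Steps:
$O = -5$ ($O = 4 - 9 = -5$)
$W{\left(A \right)} = -5$
$W^{2}{\left(-6 \right)} = \left(-5\right)^{2} = 25$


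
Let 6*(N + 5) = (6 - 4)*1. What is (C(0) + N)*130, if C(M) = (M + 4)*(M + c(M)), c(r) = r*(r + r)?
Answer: -1820/3 ≈ -606.67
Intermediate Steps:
c(r) = 2*r**2 (c(r) = r*(2*r) = 2*r**2)
C(M) = (4 + M)*(M + 2*M**2) (C(M) = (M + 4)*(M + 2*M**2) = (4 + M)*(M + 2*M**2))
N = -14/3 (N = -5 + ((6 - 4)*1)/6 = -5 + (2*1)/6 = -5 + (1/6)*2 = -5 + 1/3 = -14/3 ≈ -4.6667)
(C(0) + N)*130 = (0*(4 + 2*0**2 + 9*0) - 14/3)*130 = (0*(4 + 2*0 + 0) - 14/3)*130 = (0*(4 + 0 + 0) - 14/3)*130 = (0*4 - 14/3)*130 = (0 - 14/3)*130 = -14/3*130 = -1820/3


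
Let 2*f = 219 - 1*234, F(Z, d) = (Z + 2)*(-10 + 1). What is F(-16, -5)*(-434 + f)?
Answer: -55629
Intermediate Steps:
F(Z, d) = -18 - 9*Z (F(Z, d) = (2 + Z)*(-9) = -18 - 9*Z)
f = -15/2 (f = (219 - 1*234)/2 = (219 - 234)/2 = (½)*(-15) = -15/2 ≈ -7.5000)
F(-16, -5)*(-434 + f) = (-18 - 9*(-16))*(-434 - 15/2) = (-18 + 144)*(-883/2) = 126*(-883/2) = -55629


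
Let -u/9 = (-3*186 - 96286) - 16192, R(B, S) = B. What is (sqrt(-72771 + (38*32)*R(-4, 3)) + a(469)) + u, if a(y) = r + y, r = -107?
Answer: 1017686 + I*sqrt(77635) ≈ 1.0177e+6 + 278.63*I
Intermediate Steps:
a(y) = -107 + y
u = 1017324 (u = -9*((-3*186 - 96286) - 16192) = -9*((-558 - 96286) - 16192) = -9*(-96844 - 16192) = -9*(-113036) = 1017324)
(sqrt(-72771 + (38*32)*R(-4, 3)) + a(469)) + u = (sqrt(-72771 + (38*32)*(-4)) + (-107 + 469)) + 1017324 = (sqrt(-72771 + 1216*(-4)) + 362) + 1017324 = (sqrt(-72771 - 4864) + 362) + 1017324 = (sqrt(-77635) + 362) + 1017324 = (I*sqrt(77635) + 362) + 1017324 = (362 + I*sqrt(77635)) + 1017324 = 1017686 + I*sqrt(77635)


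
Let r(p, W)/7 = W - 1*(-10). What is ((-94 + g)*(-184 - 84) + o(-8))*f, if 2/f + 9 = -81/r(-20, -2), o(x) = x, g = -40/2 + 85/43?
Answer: -48182848/8385 ≈ -5746.3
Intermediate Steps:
g = -775/43 (g = -40*½ + 85*(1/43) = -20 + 85/43 = -775/43 ≈ -18.023)
r(p, W) = 70 + 7*W (r(p, W) = 7*(W - 1*(-10)) = 7*(W + 10) = 7*(10 + W) = 70 + 7*W)
f = -112/585 (f = 2/(-9 - 81/(70 + 7*(-2))) = 2/(-9 - 81/(70 - 14)) = 2/(-9 - 81/56) = 2/(-585/56) = 2*(-56/585) = -112/585 ≈ -0.19145)
((-94 + g)*(-184 - 84) + o(-8))*f = ((-94 - 775/43)*(-184 - 84) - 8)*(-112/585) = (-4817/43*(-268) - 8)*(-112/585) = (1290956/43 - 8)*(-112/585) = (1290612/43)*(-112/585) = -48182848/8385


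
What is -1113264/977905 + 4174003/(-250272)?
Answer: -4360397211523/244742240160 ≈ -17.816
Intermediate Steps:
-1113264/977905 + 4174003/(-250272) = -1113264*1/977905 + 4174003*(-1/250272) = -1113264/977905 - 4174003/250272 = -4360397211523/244742240160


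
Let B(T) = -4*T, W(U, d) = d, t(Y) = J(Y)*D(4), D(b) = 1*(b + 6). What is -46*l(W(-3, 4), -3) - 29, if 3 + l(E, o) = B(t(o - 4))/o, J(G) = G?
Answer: 13207/3 ≈ 4402.3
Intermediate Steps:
D(b) = 6 + b (D(b) = 1*(6 + b) = 6 + b)
t(Y) = 10*Y (t(Y) = Y*(6 + 4) = Y*10 = 10*Y)
l(E, o) = -3 + (160 - 40*o)/o (l(E, o) = -3 + (-40*(o - 4))/o = -3 + (-40*(-4 + o))/o = -3 + (-4*(-40 + 10*o))/o = -3 + (160 - 40*o)/o)
-46*l(W(-3, 4), -3) - 29 = -46*(-43 + 160/(-3)) - 29 = -46*(-43 + 160*(-⅓)) - 29 = -46*(-43 - 160/3) - 29 = -46*(-289/3) - 29 = 13294/3 - 29 = 13207/3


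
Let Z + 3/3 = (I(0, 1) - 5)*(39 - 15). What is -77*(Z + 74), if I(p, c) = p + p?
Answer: 3619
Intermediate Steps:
I(p, c) = 2*p
Z = -121 (Z = -1 + (2*0 - 5)*(39 - 15) = -1 + (0 - 5)*24 = -1 - 5*24 = -1 - 120 = -121)
-77*(Z + 74) = -77*(-121 + 74) = -77*(-47) = 3619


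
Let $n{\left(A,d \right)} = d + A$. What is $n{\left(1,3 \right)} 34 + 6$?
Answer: $142$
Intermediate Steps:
$n{\left(A,d \right)} = A + d$
$n{\left(1,3 \right)} 34 + 6 = \left(1 + 3\right) 34 + 6 = 4 \cdot 34 + 6 = 136 + 6 = 142$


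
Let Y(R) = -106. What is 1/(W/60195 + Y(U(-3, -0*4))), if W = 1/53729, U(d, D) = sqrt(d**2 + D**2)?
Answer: -3234217155/342827018429 ≈ -0.0094340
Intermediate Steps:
U(d, D) = sqrt(D**2 + d**2)
W = 1/53729 ≈ 1.8612e-5
1/(W/60195 + Y(U(-3, -0*4))) = 1/((1/53729)/60195 - 106) = 1/((1/53729)*(1/60195) - 106) = 1/(1/3234217155 - 106) = 1/(-342827018429/3234217155) = -3234217155/342827018429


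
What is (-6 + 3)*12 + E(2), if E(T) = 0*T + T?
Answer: -34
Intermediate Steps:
E(T) = T (E(T) = 0 + T = T)
(-6 + 3)*12 + E(2) = (-6 + 3)*12 + 2 = -3*12 + 2 = -36 + 2 = -34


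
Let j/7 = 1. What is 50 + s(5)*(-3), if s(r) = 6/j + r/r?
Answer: 311/7 ≈ 44.429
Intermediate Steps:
j = 7 (j = 7*1 = 7)
s(r) = 13/7 (s(r) = 6/7 + r/r = 6*(⅐) + 1 = 6/7 + 1 = 13/7)
50 + s(5)*(-3) = 50 + (13/7)*(-3) = 50 - 39/7 = 311/7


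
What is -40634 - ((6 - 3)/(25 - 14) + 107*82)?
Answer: -543491/11 ≈ -49408.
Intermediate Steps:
-40634 - ((6 - 3)/(25 - 14) + 107*82) = -40634 - (3/11 + 8774) = -40634 - 1*96517/11 = -40634 - 96517/11 = -543491/11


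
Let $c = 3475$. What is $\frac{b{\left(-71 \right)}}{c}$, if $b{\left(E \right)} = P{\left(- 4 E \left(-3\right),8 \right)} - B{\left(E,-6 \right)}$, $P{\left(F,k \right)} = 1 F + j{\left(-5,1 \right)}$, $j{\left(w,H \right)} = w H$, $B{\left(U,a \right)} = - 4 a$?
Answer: $- \frac{881}{3475} \approx -0.25353$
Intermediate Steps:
$j{\left(w,H \right)} = H w$
$P{\left(F,k \right)} = -5 + F$ ($P{\left(F,k \right)} = 1 F + 1 \left(-5\right) = F - 5 = -5 + F$)
$b{\left(E \right)} = -29 + 12 E$ ($b{\left(E \right)} = \left(-5 + - 4 E \left(-3\right)\right) - \left(-4\right) \left(-6\right) = \left(-5 + 12 E\right) - 24 = -29 + 12 E$)
$\frac{b{\left(-71 \right)}}{c} = \frac{-29 + 12 \left(-71\right)}{3475} = \left(-29 - 852\right) \frac{1}{3475} = \left(-881\right) \frac{1}{3475} = - \frac{881}{3475}$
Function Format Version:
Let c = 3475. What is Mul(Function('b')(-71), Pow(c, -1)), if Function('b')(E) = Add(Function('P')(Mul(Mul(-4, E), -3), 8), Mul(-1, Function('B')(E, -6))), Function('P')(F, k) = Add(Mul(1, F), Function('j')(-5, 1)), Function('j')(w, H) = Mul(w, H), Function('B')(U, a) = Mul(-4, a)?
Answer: Rational(-881, 3475) ≈ -0.25353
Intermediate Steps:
Function('j')(w, H) = Mul(H, w)
Function('P')(F, k) = Add(-5, F) (Function('P')(F, k) = Add(Mul(1, F), Mul(1, -5)) = Add(F, -5) = Add(-5, F))
Function('b')(E) = Add(-29, Mul(12, E)) (Function('b')(E) = Add(Add(-5, Mul(Mul(-4, E), -3)), Mul(-1, Mul(-4, -6))) = Add(Add(-5, Mul(12, E)), Mul(-1, 24)) = Add(Add(-5, Mul(12, E)), -24) = Add(-29, Mul(12, E)))
Mul(Function('b')(-71), Pow(c, -1)) = Mul(Add(-29, Mul(12, -71)), Pow(3475, -1)) = Mul(Add(-29, -852), Rational(1, 3475)) = Mul(-881, Rational(1, 3475)) = Rational(-881, 3475)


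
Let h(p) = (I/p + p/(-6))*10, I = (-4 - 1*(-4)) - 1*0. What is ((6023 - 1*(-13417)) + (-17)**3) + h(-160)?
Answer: 44381/3 ≈ 14794.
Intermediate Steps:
I = 0 (I = (-4 + 4) + 0 = 0 + 0 = 0)
h(p) = -5*p/3 (h(p) = (0/p + p/(-6))*10 = (0 + p*(-1/6))*10 = (0 - p/6)*10 = -p/6*10 = -5*p/3)
((6023 - 1*(-13417)) + (-17)**3) + h(-160) = ((6023 - 1*(-13417)) + (-17)**3) - 5/3*(-160) = ((6023 + 13417) - 4913) + 800/3 = (19440 - 4913) + 800/3 = 14527 + 800/3 = 44381/3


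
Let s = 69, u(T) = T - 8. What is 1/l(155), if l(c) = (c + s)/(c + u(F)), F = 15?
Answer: 81/112 ≈ 0.72321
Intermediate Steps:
u(T) = -8 + T
l(c) = (69 + c)/(7 + c) (l(c) = (c + 69)/(c + (-8 + 15)) = (69 + c)/(c + 7) = (69 + c)/(7 + c))
1/l(155) = 1/((69 + 155)/(7 + 155)) = 1/(224/162) = 1/((1/162)*224) = 1/(112/81) = 81/112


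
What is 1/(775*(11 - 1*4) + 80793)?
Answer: 1/86218 ≈ 1.1599e-5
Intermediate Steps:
1/(775*(11 - 1*4) + 80793) = 1/(775*(11 - 4) + 80793) = 1/(775*7 + 80793) = 1/(5425 + 80793) = 1/86218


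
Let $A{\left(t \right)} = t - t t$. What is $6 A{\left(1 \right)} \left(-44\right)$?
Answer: $0$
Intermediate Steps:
$A{\left(t \right)} = t - t^{2}$
$6 A{\left(1 \right)} \left(-44\right) = 6 \cdot 1 \left(1 - 1\right) \left(-44\right) = 6 \cdot 1 \cdot 0 \left(-44\right) = 6 \cdot 0 \left(-44\right) = 0 \left(-44\right) = 0$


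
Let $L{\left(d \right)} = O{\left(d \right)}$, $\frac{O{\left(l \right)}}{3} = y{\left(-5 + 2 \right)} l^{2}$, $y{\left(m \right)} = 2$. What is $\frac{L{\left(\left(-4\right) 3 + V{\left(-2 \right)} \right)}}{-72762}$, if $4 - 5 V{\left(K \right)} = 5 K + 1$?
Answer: $- \frac{2209}{303175} \approx -0.0072862$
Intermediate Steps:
$V{\left(K \right)} = \frac{3}{5} - K$ ($V{\left(K \right)} = \frac{4}{5} - \frac{5 K + 1}{5} = \frac{4}{5} - \frac{1 + 5 K}{5} = \frac{4}{5} - \left(\frac{1}{5} + K\right) = \frac{3}{5} - K$)
$O{\left(l \right)} = 6 l^{2}$ ($O{\left(l \right)} = 3 \cdot 2 l^{2} = 6 l^{2}$)
$L{\left(d \right)} = 6 d^{2}$
$\frac{L{\left(\left(-4\right) 3 + V{\left(-2 \right)} \right)}}{-72762} = \frac{6 \left(\left(-4\right) 3 + \left(\frac{3}{5} - -2\right)\right)^{2}}{-72762} = 6 \left(-12 + \left(\frac{3}{5} + 2\right)\right)^{2} \left(- \frac{1}{72762}\right) = 6 \left(-12 + \frac{13}{5}\right)^{2} \left(- \frac{1}{72762}\right) = 6 \left(- \frac{47}{5}\right)^{2} \left(- \frac{1}{72762}\right) = 6 \cdot \frac{2209}{25} \left(- \frac{1}{72762}\right) = \frac{13254}{25} \left(- \frac{1}{72762}\right) = - \frac{2209}{303175}$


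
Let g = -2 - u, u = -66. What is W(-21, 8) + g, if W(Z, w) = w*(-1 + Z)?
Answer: -112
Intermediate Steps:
g = 64 (g = -2 - 1*(-66) = -2 + 66 = 64)
W(-21, 8) + g = 8*(-1 - 21) + 64 = 8*(-22) + 64 = -176 + 64 = -112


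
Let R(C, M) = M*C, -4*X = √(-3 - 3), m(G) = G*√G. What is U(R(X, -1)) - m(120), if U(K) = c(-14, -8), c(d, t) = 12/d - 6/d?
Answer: -3/7 - 240*√30 ≈ -1315.0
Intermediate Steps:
m(G) = G^(3/2)
X = -I*√6/4 (X = -√(-3 - 3)/4 = -I*√6/4 ≈ -0.61237*I)
R(C, M) = C*M
c(d, t) = 6/d
U(K) = -3/7 (U(K) = 6/(-14) = 6*(-1/14) = -3/7)
U(R(X, -1)) - m(120) = -3/7 - 120^(3/2) = -3/7 - 240*√30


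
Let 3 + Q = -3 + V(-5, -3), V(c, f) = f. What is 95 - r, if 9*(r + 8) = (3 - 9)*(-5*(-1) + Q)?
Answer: 301/3 ≈ 100.33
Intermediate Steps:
Q = -9 (Q = -3 + (-3 - 3) = -3 - 6 = -9)
r = -16/3 (r = -8 + ((3 - 9)*(-5*(-1) - 9))/9 = -8 + (-6*(5 - 9))/9 = -8 + (-6*(-4))/9 = -8 + (⅑)*24 = -8 + 8/3 = -16/3 ≈ -5.3333)
95 - r = 95 - 1*(-16/3) = 95 + 16/3 = 301/3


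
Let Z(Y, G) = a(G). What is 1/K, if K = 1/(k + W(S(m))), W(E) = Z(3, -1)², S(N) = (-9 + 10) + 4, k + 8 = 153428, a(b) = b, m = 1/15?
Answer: 153421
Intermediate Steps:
m = 1/15 ≈ 0.066667
Z(Y, G) = G
k = 153420 (k = -8 + 153428 = 153420)
S(N) = 5 (S(N) = 1 + 4 = 5)
W(E) = 1 (W(E) = (-1)² = 1)
K = 1/153421 (K = 1/(153420 + 1) = 1/153421 ≈ 6.5180e-6)
1/K = 1/(1/153421) = 153421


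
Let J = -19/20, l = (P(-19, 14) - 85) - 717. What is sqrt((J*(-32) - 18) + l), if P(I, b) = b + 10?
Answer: 2*I*sqrt(4785)/5 ≈ 27.669*I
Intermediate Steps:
P(I, b) = 10 + b
l = -778 (l = ((10 + 14) - 85) - 717 = (24 - 85) - 717 = -61 - 717 = -778)
J = -19/20 (J = -19*1/20 = -19/20 ≈ -0.95000)
sqrt((J*(-32) - 18) + l) = sqrt((-19/20*(-32) - 18) - 778) = sqrt((152/5 - 18) - 778) = sqrt(62/5 - 778) = sqrt(-3828/5) = 2*I*sqrt(4785)/5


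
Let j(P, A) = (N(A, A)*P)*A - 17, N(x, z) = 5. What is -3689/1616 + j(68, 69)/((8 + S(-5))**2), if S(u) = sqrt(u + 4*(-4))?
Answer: 119*(-317019*I - 496*sqrt(21))/(1616*(-43*I + 16*sqrt(21))) ≈ 137.24 - 237.91*I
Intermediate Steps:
j(P, A) = -17 + 5*A*P (j(P, A) = (5*P)*A - 17 = 5*A*P - 17 = -17 + 5*A*P)
S(u) = sqrt(-16 + u) (S(u) = sqrt(u - 16) = sqrt(-16 + u))
-3689/1616 + j(68, 69)/((8 + S(-5))**2) = -3689/1616 + (-17 + 5*69*68)/((8 + sqrt(-16 - 5))**2) = -3689*1/1616 + (-17 + 23460)/((8 + sqrt(-21))**2) = -3689/1616 + 23443/((8 + I*sqrt(21))**2) = -3689/1616 + 23443/(8 + I*sqrt(21))**2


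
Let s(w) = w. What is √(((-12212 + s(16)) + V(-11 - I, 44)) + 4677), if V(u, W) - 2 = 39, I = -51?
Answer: I*√7478 ≈ 86.475*I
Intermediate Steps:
V(u, W) = 41 (V(u, W) = 2 + 39 = 41)
√(((-12212 + s(16)) + V(-11 - I, 44)) + 4677) = √(((-12212 + 16) + 41) + 4677) = √((-12196 + 41) + 4677) = √(-12155 + 4677) = √(-7478) = I*√7478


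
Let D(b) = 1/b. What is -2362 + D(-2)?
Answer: -4725/2 ≈ -2362.5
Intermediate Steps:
D(b) = 1/b
-2362 + D(-2) = -2362 + 1/(-2) = -2362 - ½ = -4725/2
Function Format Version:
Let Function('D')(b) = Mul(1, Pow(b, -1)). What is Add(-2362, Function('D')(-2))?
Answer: Rational(-4725, 2) ≈ -2362.5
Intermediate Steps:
Function('D')(b) = Pow(b, -1)
Add(-2362, Function('D')(-2)) = Add(-2362, Pow(-2, -1)) = Add(-2362, Rational(-1, 2)) = Rational(-4725, 2)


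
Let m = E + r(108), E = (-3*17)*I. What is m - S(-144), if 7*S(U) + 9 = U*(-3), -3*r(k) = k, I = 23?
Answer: -8886/7 ≈ -1269.4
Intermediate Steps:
E = -1173 (E = -3*17*23 = -51*23 = -1173)
r(k) = -k/3
m = -1209 (m = -1173 - ⅓*108 = -1173 - 36 = -1209)
S(U) = -9/7 - 3*U/7 (S(U) = -9/7 + (U*(-3))/7 = -9/7 + (-3*U)/7 = -9/7 - 3*U/7)
m - S(-144) = -1209 - (-9/7 - 3/7*(-144)) = -1209 - (-9/7 + 432/7) = -1209 - 1*423/7 = -1209 - 423/7 = -8886/7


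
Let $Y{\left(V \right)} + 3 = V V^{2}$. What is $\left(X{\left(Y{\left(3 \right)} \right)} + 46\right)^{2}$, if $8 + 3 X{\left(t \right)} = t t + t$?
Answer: $\frac{532900}{9} \approx 59211.0$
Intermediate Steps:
$Y{\left(V \right)} = -3 + V^{3}$ ($Y{\left(V \right)} = -3 + V V^{2} = -3 + V^{3}$)
$X{\left(t \right)} = - \frac{8}{3} + \frac{t}{3} + \frac{t^{2}}{3}$ ($X{\left(t \right)} = - \frac{8}{3} + \frac{t t + t}{3} = - \frac{8}{3} + \frac{t^{2} + t}{3} = - \frac{8}{3} + \frac{t + t^{2}}{3} = - \frac{8}{3} + \left(\frac{t}{3} + \frac{t^{2}}{3}\right) = - \frac{8}{3} + \frac{t}{3} + \frac{t^{2}}{3}$)
$\left(X{\left(Y{\left(3 \right)} \right)} + 46\right)^{2} = \left(\left(- \frac{8}{3} + \frac{-3 + 3^{3}}{3} + \frac{\left(-3 + 3^{3}\right)^{2}}{3}\right) + 46\right)^{2} = \left(\left(- \frac{8}{3} + \frac{-3 + 27}{3} + \frac{\left(-3 + 27\right)^{2}}{3}\right) + 46\right)^{2} = \left(\left(- \frac{8}{3} + \frac{1}{3} \cdot 24 + \frac{24^{2}}{3}\right) + 46\right)^{2} = \left(\left(- \frac{8}{3} + 8 + \frac{1}{3} \cdot 576\right) + 46\right)^{2} = \left(\left(- \frac{8}{3} + 8 + 192\right) + 46\right)^{2} = \left(\frac{592}{3} + 46\right)^{2} = \left(\frac{730}{3}\right)^{2} = \frac{532900}{9}$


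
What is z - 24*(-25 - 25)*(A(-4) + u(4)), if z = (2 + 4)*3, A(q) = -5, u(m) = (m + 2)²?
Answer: 37218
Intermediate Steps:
u(m) = (2 + m)²
z = 18 (z = 6*3 = 18)
z - 24*(-25 - 25)*(A(-4) + u(4)) = 18 - 24*(-25 - 25)*(-5 + (2 + 4)²) = 18 - (-1200)*(-5 + 6²) = 18 - (-1200)*(-5 + 36) = 18 - (-1200)*31 = 18 - 24*(-1550) = 18 + 37200 = 37218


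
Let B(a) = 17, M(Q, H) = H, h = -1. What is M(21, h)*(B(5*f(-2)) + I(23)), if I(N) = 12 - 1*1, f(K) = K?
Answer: -28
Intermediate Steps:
I(N) = 11 (I(N) = 12 - 1 = 11)
M(21, h)*(B(5*f(-2)) + I(23)) = -(17 + 11) = -1*28 = -28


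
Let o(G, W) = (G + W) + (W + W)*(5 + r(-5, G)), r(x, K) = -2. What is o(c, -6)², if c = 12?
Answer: 900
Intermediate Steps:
o(G, W) = G + 7*W (o(G, W) = (G + W) + (W + W)*(5 - 2) = (G + W) + (2*W)*3 = (G + W) + 6*W = G + 7*W)
o(c, -6)² = (12 + 7*(-6))² = (12 - 42)² = (-30)² = 900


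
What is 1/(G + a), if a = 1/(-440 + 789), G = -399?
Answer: -349/139250 ≈ -0.0025063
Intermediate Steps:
a = 1/349 ≈ 0.0028653
1/(G + a) = 1/(-399 + 1/349) = 1/(-139250/349) = -349/139250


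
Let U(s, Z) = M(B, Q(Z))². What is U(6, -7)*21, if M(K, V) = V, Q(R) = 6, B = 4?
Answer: 756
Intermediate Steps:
U(s, Z) = 36 (U(s, Z) = 6² = 36)
U(6, -7)*21 = 36*21 = 756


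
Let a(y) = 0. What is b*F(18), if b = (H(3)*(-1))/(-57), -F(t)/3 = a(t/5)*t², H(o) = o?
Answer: 0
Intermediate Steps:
F(t) = 0 (F(t) = -0*t² = -3*0 = 0)
b = 1/19 (b = (3*(-1))/(-57) = -3*(-1/57) = 1/19 ≈ 0.052632)
b*F(18) = (1/19)*0 = 0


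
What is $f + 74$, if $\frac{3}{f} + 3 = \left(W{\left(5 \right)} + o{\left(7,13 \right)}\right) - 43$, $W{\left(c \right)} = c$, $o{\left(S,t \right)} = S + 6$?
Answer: $\frac{2069}{28} \approx 73.893$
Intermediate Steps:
$o{\left(S,t \right)} = 6 + S$
$f = - \frac{3}{28}$ ($f = \frac{3}{-3 + \left(\left(5 + \left(6 + 7\right)\right) - 43\right)} = \frac{3}{-3 + \left(\left(5 + 13\right) - 43\right)} = \frac{3}{-3 + \left(18 - 43\right)} = \frac{3}{-3 - 25} = \frac{3}{-28} = 3 \left(- \frac{1}{28}\right) = - \frac{3}{28} \approx -0.10714$)
$f + 74 = - \frac{3}{28} + 74 = \frac{2069}{28}$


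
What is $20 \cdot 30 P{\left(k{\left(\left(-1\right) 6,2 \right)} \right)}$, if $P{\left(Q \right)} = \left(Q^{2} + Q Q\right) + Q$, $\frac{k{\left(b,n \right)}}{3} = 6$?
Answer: $399600$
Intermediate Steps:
$k{\left(b,n \right)} = 18$ ($k{\left(b,n \right)} = 3 \cdot 6 = 18$)
$P{\left(Q \right)} = Q + 2 Q^{2}$ ($P{\left(Q \right)} = \left(Q^{2} + Q^{2}\right) + Q = 2 Q^{2} + Q = Q + 2 Q^{2}$)
$20 \cdot 30 P{\left(k{\left(\left(-1\right) 6,2 \right)} \right)} = 20 \cdot 30 \cdot 18 \left(1 + 2 \cdot 18\right) = 600 \cdot 18 \left(1 + 36\right) = 600 \cdot 18 \cdot 37 = 600 \cdot 666 = 399600$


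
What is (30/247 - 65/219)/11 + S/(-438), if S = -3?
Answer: -10819/1190046 ≈ -0.0090912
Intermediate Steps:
(30/247 - 65/219)/11 + S/(-438) = (30/247 - 65/219)/11 - 3/(-438) = (30*(1/247) - 65*1/219)*(1/11) - 3*(-1/438) = (30/247 - 65/219)*(1/11) + 1/146 = -9485/54093*1/11 + 1/146 = -9485/595023 + 1/146 = -10819/1190046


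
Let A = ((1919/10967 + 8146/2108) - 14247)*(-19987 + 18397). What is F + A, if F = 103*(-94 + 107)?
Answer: 130894541561506/5779609 ≈ 2.2648e+7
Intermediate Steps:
F = 1339 (F = 103*13 = 1339)
A = 130886802665055/5779609 (A = ((1919*(1/10967) + 8146*(1/2108)) - 14247)*(-1590) = ((1919/10967 + 4073/1054) - 14247)*(-1590) = (46691217/11559218 - 14247)*(-1590) = -164637487629/11559218*(-1590) = 130886802665055/5779609 ≈ 2.2646e+7)
F + A = 1339 + 130886802665055/5779609 = 130894541561506/5779609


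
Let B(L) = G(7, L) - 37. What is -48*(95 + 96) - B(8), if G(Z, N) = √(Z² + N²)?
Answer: -9131 - √113 ≈ -9141.6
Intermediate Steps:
G(Z, N) = √(N² + Z²)
B(L) = -37 + √(49 + L²) (B(L) = √(L² + 7²) - 37 = √(L² + 49) - 37 = √(49 + L²) - 37 = -37 + √(49 + L²))
-48*(95 + 96) - B(8) = -48*(95 + 96) - (-37 + √(49 + 8²)) = -48*191 - (-37 + √(49 + 64)) = -9168 - (-37 + √113) = -9168 + (37 - √113) = -9131 - √113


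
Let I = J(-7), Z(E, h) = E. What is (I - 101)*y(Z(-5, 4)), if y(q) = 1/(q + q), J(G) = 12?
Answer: 89/10 ≈ 8.9000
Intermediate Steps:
y(q) = 1/(2*q)
I = 12
(I - 101)*y(Z(-5, 4)) = (12 - 101)*((½)/(-5)) = -89*(-1)/(2*5) = -89*(-⅒) = 89/10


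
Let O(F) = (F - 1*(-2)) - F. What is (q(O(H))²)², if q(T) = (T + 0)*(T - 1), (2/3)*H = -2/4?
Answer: 16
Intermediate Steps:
H = -¾ (H = 3*(-2/4)/2 = 3*(-2*¼)/2 = (3/2)*(-½) = -¾ ≈ -0.75000)
O(F) = 2 (O(F) = (F + 2) - F = (2 + F) - F = 2)
q(T) = T*(-1 + T)
(q(O(H))²)² = ((2*(-1 + 2))²)² = ((2*1)²)² = (2²)² = 4² = 16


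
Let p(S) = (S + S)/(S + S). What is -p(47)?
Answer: -1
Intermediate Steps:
p(S) = 1 (p(S) = (2*S)/((2*S)) = (2*S)*(1/(2*S)) = 1)
-p(47) = -1*1 = -1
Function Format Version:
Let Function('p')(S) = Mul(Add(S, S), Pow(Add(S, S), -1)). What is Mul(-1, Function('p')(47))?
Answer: -1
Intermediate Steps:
Function('p')(S) = 1 (Function('p')(S) = Mul(Mul(2, S), Pow(Mul(2, S), -1)) = Mul(Mul(2, S), Mul(Rational(1, 2), Pow(S, -1))) = 1)
Mul(-1, Function('p')(47)) = Mul(-1, 1) = -1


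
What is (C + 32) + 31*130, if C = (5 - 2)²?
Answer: 4071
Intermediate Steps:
C = 9 (C = 3² = 9)
(C + 32) + 31*130 = (9 + 32) + 31*130 = 41 + 4030 = 4071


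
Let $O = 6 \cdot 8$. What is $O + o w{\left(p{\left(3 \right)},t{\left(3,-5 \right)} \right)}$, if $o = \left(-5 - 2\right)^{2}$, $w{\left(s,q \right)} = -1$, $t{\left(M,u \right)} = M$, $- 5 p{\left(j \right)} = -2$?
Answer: $-1$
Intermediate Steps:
$p{\left(j \right)} = \frac{2}{5}$ ($p{\left(j \right)} = \left(- \frac{1}{5}\right) \left(-2\right) = \frac{2}{5}$)
$O = 48$
$o = 49$ ($o = \left(-7\right)^{2} = 49$)
$O + o w{\left(p{\left(3 \right)},t{\left(3,-5 \right)} \right)} = 48 + 49 \left(-1\right) = 48 - 49 = -1$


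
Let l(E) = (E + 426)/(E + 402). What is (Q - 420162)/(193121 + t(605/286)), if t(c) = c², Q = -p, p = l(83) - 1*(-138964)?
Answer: -26187913492/9045445455 ≈ -2.8951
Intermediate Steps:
l(E) = (426 + E)/(402 + E)
p = 67398049/485 (p = (426 + 83)/(402 + 83) - 1*(-138964) = 509/485 + 138964 = 67398049/485 ≈ 1.3897e+5)
Q = -67398049/485 (Q = -1*67398049/485 = -67398049/485 ≈ -1.3897e+5)
(Q - 420162)/(193121 + t(605/286)) = (-67398049/485 - 420162)/(193121 + (605/286)²) = -271176619/(485*(193121 + (605*(1/286))²)) = -271176619/(485*(193121 + (55/26)²)) = -271176619/(485*(193121 + 3025/676)) = -271176619/(485*130552821/676) = -271176619/485*676/130552821 = -26187913492/9045445455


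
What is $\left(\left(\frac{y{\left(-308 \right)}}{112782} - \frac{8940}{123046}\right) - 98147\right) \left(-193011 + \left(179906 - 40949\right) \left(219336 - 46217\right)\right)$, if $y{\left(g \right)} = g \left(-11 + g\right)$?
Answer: $- \frac{35459327626141342924416}{15018803} \approx -2.361 \cdot 10^{15}$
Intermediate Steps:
$\left(\left(\frac{y{\left(-308 \right)}}{112782} - \frac{8940}{123046}\right) - 98147\right) \left(-193011 + \left(179906 - 40949\right) \left(219336 - 46217\right)\right) = \left(\left(\frac{\left(-308\right) \left(-11 - 308\right)}{112782} - \frac{8940}{123046}\right) - 98147\right) \left(-193011 + \left(179906 - 40949\right) \left(219336 - 46217\right)\right) = \left(\left(\left(-308\right) \left(-319\right) \frac{1}{112782} - \frac{4470}{61523}\right) - 98147\right) \left(-193011 + 138957 \cdot 173119\right) = \left(\left(98252 \cdot \frac{1}{112782} - \frac{4470}{61523}\right) - 98147\right) \left(-193011 + 24056096883\right) = \left(\left(\frac{49126}{56391} - \frac{4470}{61523}\right) - 98147\right) 24055903872 = \left(\frac{2770311128}{3469343493} - 98147\right) 24055903872 = \left(- \frac{340502885496343}{3469343493}\right) 24055903872 = - \frac{35459327626141342924416}{15018803}$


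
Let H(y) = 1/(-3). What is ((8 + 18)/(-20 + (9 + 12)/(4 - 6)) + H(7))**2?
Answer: 47089/33489 ≈ 1.4061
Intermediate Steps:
H(y) = -1/3
((8 + 18)/(-20 + (9 + 12)/(4 - 6)) + H(7))**2 = ((8 + 18)/(-20 + (9 + 12)/(4 - 6)) - 1/3)**2 = (26/(-20 + 21/(-2)) - 1/3)**2 = (26/(-20 + 21*(-1/2)) - 1/3)**2 = (26/(-20 - 21/2) - 1/3)**2 = (26/(-61/2) - 1/3)**2 = (26*(-2/61) - 1/3)**2 = (-52/61 - 1/3)**2 = (-217/183)**2 = 47089/33489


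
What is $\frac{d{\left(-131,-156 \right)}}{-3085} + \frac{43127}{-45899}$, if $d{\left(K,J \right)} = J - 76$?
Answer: $- \frac{17485461}{20228345} \approx -0.8644$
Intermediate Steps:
$d{\left(K,J \right)} = -76 + J$ ($d{\left(K,J \right)} = J - 76 = -76 + J$)
$\frac{d{\left(-131,-156 \right)}}{-3085} + \frac{43127}{-45899} = \frac{-76 - 156}{-3085} + \frac{43127}{-45899} = \left(-232\right) \left(- \frac{1}{3085}\right) + 43127 \left(- \frac{1}{45899}\right) = \frac{232}{3085} - \frac{6161}{6557} = - \frac{17485461}{20228345}$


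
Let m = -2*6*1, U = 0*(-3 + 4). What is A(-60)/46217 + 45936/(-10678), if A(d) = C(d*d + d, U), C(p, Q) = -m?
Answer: -1061447988/246752563 ≈ -4.3017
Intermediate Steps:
U = 0 (U = 0*1 = 0)
m = -12 (m = -12*1 = -12)
C(p, Q) = 12 (C(p, Q) = -1*(-12) = 12)
A(d) = 12
A(-60)/46217 + 45936/(-10678) = 12/46217 + 45936/(-10678) = 12*(1/46217) + 45936*(-1/10678) = 12/46217 - 22968/5339 = -1061447988/246752563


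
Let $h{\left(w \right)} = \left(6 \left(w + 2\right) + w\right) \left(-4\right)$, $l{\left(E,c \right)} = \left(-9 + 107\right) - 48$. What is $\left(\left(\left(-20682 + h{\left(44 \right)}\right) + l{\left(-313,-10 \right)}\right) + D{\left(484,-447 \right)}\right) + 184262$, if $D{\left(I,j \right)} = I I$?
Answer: $396606$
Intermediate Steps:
$l{\left(E,c \right)} = 50$ ($l{\left(E,c \right)} = 98 - 48 = 50$)
$D{\left(I,j \right)} = I^{2}$
$h{\left(w \right)} = -48 - 28 w$ ($h{\left(w \right)} = \left(6 \left(2 + w\right) + w\right) \left(-4\right) = \left(\left(12 + 6 w\right) + w\right) \left(-4\right) = \left(12 + 7 w\right) \left(-4\right) = -48 - 28 w$)
$\left(\left(\left(-20682 + h{\left(44 \right)}\right) + l{\left(-313,-10 \right)}\right) + D{\left(484,-447 \right)}\right) + 184262 = \left(\left(\left(-20682 - 1280\right) + 50\right) + 484^{2}\right) + 184262 = \left(\left(\left(-20682 - 1280\right) + 50\right) + 234256\right) + 184262 = \left(\left(-21962 + 50\right) + 234256\right) + 184262 = \left(-21912 + 234256\right) + 184262 = 212344 + 184262 = 396606$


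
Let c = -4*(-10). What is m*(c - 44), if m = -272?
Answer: 1088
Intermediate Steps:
c = 40
m*(c - 44) = -272*(40 - 44) = -272*(-4) = 1088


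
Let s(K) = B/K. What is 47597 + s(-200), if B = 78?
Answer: 4759661/100 ≈ 47597.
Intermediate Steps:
s(K) = 78/K
47597 + s(-200) = 47597 + 78/(-200) = 47597 + 78*(-1/200) = 47597 - 39/100 = 4759661/100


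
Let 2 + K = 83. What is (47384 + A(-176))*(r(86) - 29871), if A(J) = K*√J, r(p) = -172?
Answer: -1423557512 - 9733932*I*√11 ≈ -1.4236e+9 - 3.2284e+7*I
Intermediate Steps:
K = 81 (K = -2 + 83 = 81)
A(J) = 81*√J
(47384 + A(-176))*(r(86) - 29871) = (47384 + 81*√(-176))*(-172 - 29871) = (47384 + 81*(4*I*√11))*(-30043) = (47384 + 324*I*√11)*(-30043) = -1423557512 - 9733932*I*√11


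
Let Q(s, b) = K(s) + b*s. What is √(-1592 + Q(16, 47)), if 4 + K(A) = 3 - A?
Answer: I*√857 ≈ 29.275*I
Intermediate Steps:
K(A) = -1 - A (K(A) = -4 + (3 - A) = -1 - A)
Q(s, b) = -1 - s + b*s (Q(s, b) = (-1 - s) + b*s = -1 - s + b*s)
√(-1592 + Q(16, 47)) = √(-1592 + (-1 - 1*16 + 47*16)) = √(-1592 + (-1 - 16 + 752)) = √(-1592 + 735) = √(-857) = I*√857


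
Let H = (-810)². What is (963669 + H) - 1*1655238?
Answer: -35469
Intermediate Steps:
H = 656100
(963669 + H) - 1*1655238 = (963669 + 656100) - 1*1655238 = 1619769 - 1655238 = -35469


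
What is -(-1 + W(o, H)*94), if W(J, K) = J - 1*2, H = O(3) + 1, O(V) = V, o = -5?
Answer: 659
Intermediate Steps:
H = 4 (H = 3 + 1 = 4)
W(J, K) = -2 + J (W(J, K) = J - 2 = -2 + J)
-(-1 + W(o, H)*94) = -(-1 + (-2 - 5)*94) = -(-1 - 7*94) = -(-1 - 658) = -1*(-659) = 659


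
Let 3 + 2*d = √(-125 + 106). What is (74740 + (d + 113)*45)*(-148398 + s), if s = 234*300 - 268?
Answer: -6258251995 - 1765485*I*√19 ≈ -6.2583e+9 - 7.6956e+6*I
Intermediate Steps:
d = -3/2 + I*√19/2 (d = -3/2 + √(-125 + 106)/2 = -3/2 + √(-19)/2 = -3/2 + (I*√19)/2 = -3/2 + I*√19/2 ≈ -1.5 + 2.1795*I)
s = 69932 (s = 70200 - 268 = 69932)
(74740 + (d + 113)*45)*(-148398 + s) = (74740 + ((-3/2 + I*√19/2) + 113)*45)*(-148398 + 69932) = (74740 + (223/2 + I*√19/2)*45)*(-78466) = (74740 + (10035/2 + 45*I*√19/2))*(-78466) = (159515/2 + 45*I*√19/2)*(-78466) = -6258251995 - 1765485*I*√19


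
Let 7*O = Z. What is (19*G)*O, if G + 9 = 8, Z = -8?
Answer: 152/7 ≈ 21.714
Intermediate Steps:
G = -1 (G = -9 + 8 = -1)
O = -8/7 (O = (⅐)*(-8) = -8/7 ≈ -1.1429)
(19*G)*O = (19*(-1))*(-8/7) = -19*(-8/7) = 152/7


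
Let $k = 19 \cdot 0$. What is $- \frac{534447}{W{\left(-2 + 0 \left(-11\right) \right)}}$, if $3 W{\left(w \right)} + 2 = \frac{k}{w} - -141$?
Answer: $- \frac{1603341}{139} \approx -11535.0$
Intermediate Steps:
$k = 0$
$W{\left(w \right)} = \frac{139}{3}$ ($W{\left(w \right)} = - \frac{2}{3} + \frac{\frac{0}{w} - -141}{3} = - \frac{2}{3} + \frac{0 + 141}{3} = - \frac{2}{3} + \frac{1}{3} \cdot 141 = - \frac{2}{3} + 47 = \frac{139}{3}$)
$- \frac{534447}{W{\left(-2 + 0 \left(-11\right) \right)}} = - \frac{534447}{\frac{139}{3}} = \left(-534447\right) \frac{3}{139} = - \frac{1603341}{139}$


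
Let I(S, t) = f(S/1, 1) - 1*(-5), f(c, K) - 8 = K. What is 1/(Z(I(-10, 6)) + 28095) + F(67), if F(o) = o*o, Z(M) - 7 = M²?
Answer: 127029723/28298 ≈ 4489.0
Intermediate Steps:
f(c, K) = 8 + K
I(S, t) = 14 (I(S, t) = (8 + 1) - 1*(-5) = 9 + 5 = 14)
Z(M) = 7 + M²
F(o) = o²
1/(Z(I(-10, 6)) + 28095) + F(67) = 1/((7 + 14²) + 28095) + 67² = 1/((7 + 196) + 28095) + 4489 = 1/(203 + 28095) + 4489 = 1/28298 + 4489 = 127029723/28298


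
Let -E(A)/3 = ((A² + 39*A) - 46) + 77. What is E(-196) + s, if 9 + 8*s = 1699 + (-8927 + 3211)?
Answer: -371649/4 ≈ -92912.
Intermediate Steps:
E(A) = -93 - 117*A - 3*A² (E(A) = -3*(((A² + 39*A) - 46) + 77) = -3*((-46 + A² + 39*A) + 77) = -3*(31 + A² + 39*A) = -93 - 117*A - 3*A²)
s = -2013/4 (s = -9/8 + (1699 + (-8927 + 3211))/8 = -9/8 + (1699 - 5716)/8 = -9/8 + (⅛)*(-4017) = -9/8 - 4017/8 = -2013/4 ≈ -503.25)
E(-196) + s = (-93 - 117*(-196) - 3*(-196)²) - 2013/4 = (-93 + 22932 - 3*38416) - 2013/4 = (-93 + 22932 - 115248) - 2013/4 = -92409 - 2013/4 = -371649/4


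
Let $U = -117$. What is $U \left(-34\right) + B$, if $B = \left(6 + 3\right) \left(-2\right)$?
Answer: $3960$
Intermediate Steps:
$B = -18$ ($B = 9 \left(-2\right) = -18$)
$U \left(-34\right) + B = \left(-117\right) \left(-34\right) - 18 = 3978 - 18 = 3960$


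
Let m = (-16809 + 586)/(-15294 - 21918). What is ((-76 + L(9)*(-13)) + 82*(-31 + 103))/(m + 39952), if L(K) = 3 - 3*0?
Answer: 215420268/1486710047 ≈ 0.14490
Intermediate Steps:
m = 16223/37212 (m = -16223/(-37212) = -16223*(-1/37212) = 16223/37212 ≈ 0.43596)
L(K) = 3 (L(K) = 3 + 0 = 3)
((-76 + L(9)*(-13)) + 82*(-31 + 103))/(m + 39952) = ((-76 + 3*(-13)) + 82*(-31 + 103))/(16223/37212 + 39952) = ((-76 - 39) + 82*72)/(1486710047/37212) = (-115 + 5904)*(37212/1486710047) = 5789*(37212/1486710047) = 215420268/1486710047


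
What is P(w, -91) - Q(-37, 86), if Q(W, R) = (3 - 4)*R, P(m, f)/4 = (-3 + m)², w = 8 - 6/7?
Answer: 7578/49 ≈ 154.65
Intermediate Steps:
w = 50/7 (w = 8 - 6*⅐ = 8 - 6/7 = 50/7 ≈ 7.1429)
P(m, f) = 4*(-3 + m)²
Q(W, R) = -R
P(w, -91) - Q(-37, 86) = 4*(-3 + 50/7)² - (-1)*86 = 4*(29/7)² - 1*(-86) = 4*(841/49) + 86 = 3364/49 + 86 = 7578/49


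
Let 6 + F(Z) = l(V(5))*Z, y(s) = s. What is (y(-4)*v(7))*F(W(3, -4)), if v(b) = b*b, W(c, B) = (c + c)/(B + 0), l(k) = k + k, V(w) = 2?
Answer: 2352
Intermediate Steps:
l(k) = 2*k
W(c, B) = 2*c/B (W(c, B) = (2*c)/B = 2*c/B)
v(b) = b²
F(Z) = -6 + 4*Z (F(Z) = -6 + (2*2)*Z = -6 + 4*Z)
(y(-4)*v(7))*F(W(3, -4)) = (-4*7²)*(-6 + 4*(2*3/(-4))) = (-4*49)*(-6 + 4*(2*3*(-¼))) = -196*(-6 + 4*(-3/2)) = -196*(-6 - 6) = -196*(-12) = 2352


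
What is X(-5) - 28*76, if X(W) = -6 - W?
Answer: -2129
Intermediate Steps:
X(-5) - 28*76 = (-6 - 1*(-5)) - 28*76 = (-6 + 5) - 2128 = -1 - 2128 = -2129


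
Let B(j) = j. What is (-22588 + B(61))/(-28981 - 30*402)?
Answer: 22527/41041 ≈ 0.54889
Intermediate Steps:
(-22588 + B(61))/(-28981 - 30*402) = (-22588 + 61)/(-28981 - 30*402) = -22527/(-28981 - 12060) = -22527/(-41041) = -22527*(-1/41041) = 22527/41041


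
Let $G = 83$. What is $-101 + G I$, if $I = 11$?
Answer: $812$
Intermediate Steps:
$-101 + G I = -101 + 83 \cdot 11 = -101 + 913 = 812$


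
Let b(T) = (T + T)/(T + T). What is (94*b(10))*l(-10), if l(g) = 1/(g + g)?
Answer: -47/10 ≈ -4.7000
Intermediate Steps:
b(T) = 1 (b(T) = (2*T)/((2*T)) = (2*T)*(1/(2*T)) = 1)
l(g) = 1/(2*g)
(94*b(10))*l(-10) = (94*1)*((1/2)/(-10)) = 94*((1/2)*(-1/10)) = 94*(-1/20) = -47/10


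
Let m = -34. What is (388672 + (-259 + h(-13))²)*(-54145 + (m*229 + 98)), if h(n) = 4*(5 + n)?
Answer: -29268836049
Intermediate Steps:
h(n) = 20 + 4*n
(388672 + (-259 + h(-13))²)*(-54145 + (m*229 + 98)) = (388672 + (-259 + (20 + 4*(-13)))²)*(-54145 + (-34*229 + 98)) = (388672 + (-259 + (20 - 52))²)*(-54145 + (-7786 + 98)) = (388672 + (-259 - 32)²)*(-54145 - 7688) = (388672 + (-291)²)*(-61833) = (388672 + 84681)*(-61833) = 473353*(-61833) = -29268836049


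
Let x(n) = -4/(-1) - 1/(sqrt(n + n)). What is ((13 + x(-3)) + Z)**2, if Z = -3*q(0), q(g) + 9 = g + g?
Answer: (264 + I*sqrt(6))**2/36 ≈ 1935.8 + 35.926*I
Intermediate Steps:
q(g) = -9 + 2*g (q(g) = -9 + (g + g) = -9 + 2*g)
x(n) = 4 - sqrt(2)/(2*sqrt(n)) (x(n) = -4*(-1) - 1/(sqrt(2*n)) = 4 - 1/(sqrt(2)*sqrt(n)) = 4 - sqrt(2)/(2*sqrt(n)))
Z = 27 (Z = -3*(-9 + 2*0) = -3*(-9 + 0) = -3*(-9) = 27)
((13 + x(-3)) + Z)**2 = ((13 + (4 - sqrt(2)/(2*sqrt(-3)))) + 27)**2 = ((13 + (4 - sqrt(2)*(-I*sqrt(3)/3)/2)) + 27)**2 = ((13 + (4 + I*sqrt(6)/6)) + 27)**2 = ((17 + I*sqrt(6)/6) + 27)**2 = (44 + I*sqrt(6)/6)**2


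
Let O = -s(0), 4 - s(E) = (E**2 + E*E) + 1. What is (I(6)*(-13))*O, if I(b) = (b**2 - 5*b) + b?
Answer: 468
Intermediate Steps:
s(E) = 3 - 2*E**2 (s(E) = 4 - ((E**2 + E*E) + 1) = 4 - ((E**2 + E**2) + 1) = 4 - (2*E**2 + 1) = 4 - (1 + 2*E**2) = 4 + (-1 - 2*E**2) = 3 - 2*E**2)
I(b) = b**2 - 4*b
O = -3 (O = -(3 - 2*0**2) = -(3 - 2*0) = -(3 + 0) = -1*3 = -3)
(I(6)*(-13))*O = ((6*(-4 + 6))*(-13))*(-3) = ((6*2)*(-13))*(-3) = (12*(-13))*(-3) = -156*(-3) = 468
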